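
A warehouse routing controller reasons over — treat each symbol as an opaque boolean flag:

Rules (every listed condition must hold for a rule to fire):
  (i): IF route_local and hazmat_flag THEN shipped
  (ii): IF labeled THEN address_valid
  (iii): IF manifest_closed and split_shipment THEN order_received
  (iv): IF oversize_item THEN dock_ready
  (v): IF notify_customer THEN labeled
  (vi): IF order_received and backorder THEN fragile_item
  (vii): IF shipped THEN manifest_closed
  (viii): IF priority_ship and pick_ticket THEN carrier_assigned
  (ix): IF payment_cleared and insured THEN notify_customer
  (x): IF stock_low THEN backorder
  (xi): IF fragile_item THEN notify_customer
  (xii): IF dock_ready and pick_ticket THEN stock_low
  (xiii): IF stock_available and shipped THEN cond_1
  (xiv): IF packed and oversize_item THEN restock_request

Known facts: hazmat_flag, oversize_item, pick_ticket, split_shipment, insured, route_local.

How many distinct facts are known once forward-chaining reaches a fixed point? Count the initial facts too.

Round 1 fires (i), (iv), giving shipped, dock_ready.
Round 2 fires (vii), (xii), giving manifest_closed, stock_low.
Round 3 fires (iii), (x), giving order_received, backorder.
Round 4 fires (vi), giving fragile_item.
Round 5 fires (xi), giving notify_customer.
Round 6 fires (v), giving labeled.
Round 7 fires (ii), giving address_valid.
Closure: {address_valid, backorder, dock_ready, fragile_item, hazmat_flag, insured, labeled, manifest_closed, notify_customer, order_received, oversize_item, pick_ticket, route_local, shipped, split_shipment, stock_low} — 16 facts.

16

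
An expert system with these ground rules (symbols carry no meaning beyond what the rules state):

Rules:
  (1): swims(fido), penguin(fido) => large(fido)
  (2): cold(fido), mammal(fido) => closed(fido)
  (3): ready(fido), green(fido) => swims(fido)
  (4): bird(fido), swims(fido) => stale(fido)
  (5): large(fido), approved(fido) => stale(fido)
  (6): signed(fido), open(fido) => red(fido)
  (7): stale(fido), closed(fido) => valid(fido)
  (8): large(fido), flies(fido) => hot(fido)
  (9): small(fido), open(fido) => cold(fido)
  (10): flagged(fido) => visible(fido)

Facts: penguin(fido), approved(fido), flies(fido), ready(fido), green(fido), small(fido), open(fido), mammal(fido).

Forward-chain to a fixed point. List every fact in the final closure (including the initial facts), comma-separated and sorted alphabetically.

[1] (3) [ready(fido), green(fido) => swims(fido)]; (9) [small(fido), open(fido) => cold(fido)]. ⇒ new: swims(fido), cold(fido).
[2] (1) [swims(fido), penguin(fido) => large(fido)]; (2) [cold(fido), mammal(fido) => closed(fido)]. ⇒ new: large(fido), closed(fido).
[3] (5) [large(fido), approved(fido) => stale(fido)]; (8) [large(fido), flies(fido) => hot(fido)]. ⇒ new: stale(fido), hot(fido).
[4] (7) [stale(fido), closed(fido) => valid(fido)]. ⇒ new: valid(fido).

approved(fido), closed(fido), cold(fido), flies(fido), green(fido), hot(fido), large(fido), mammal(fido), open(fido), penguin(fido), ready(fido), small(fido), stale(fido), swims(fido), valid(fido)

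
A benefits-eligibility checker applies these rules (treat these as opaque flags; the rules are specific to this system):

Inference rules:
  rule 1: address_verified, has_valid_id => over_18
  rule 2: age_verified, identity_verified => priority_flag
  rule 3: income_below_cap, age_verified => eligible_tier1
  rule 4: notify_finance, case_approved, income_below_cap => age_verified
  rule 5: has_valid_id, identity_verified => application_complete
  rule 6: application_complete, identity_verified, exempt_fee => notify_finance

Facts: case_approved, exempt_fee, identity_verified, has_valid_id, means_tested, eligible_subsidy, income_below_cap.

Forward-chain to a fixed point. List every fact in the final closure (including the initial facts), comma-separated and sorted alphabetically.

Round 1 — rule 5, derive application_complete.
Round 2 — rule 6, derive notify_finance.
Round 3 — rule 4, derive age_verified.
Round 4 — rule 2, rule 3, derive priority_flag, eligible_tier1.

age_verified, application_complete, case_approved, eligible_subsidy, eligible_tier1, exempt_fee, has_valid_id, identity_verified, income_below_cap, means_tested, notify_finance, priority_flag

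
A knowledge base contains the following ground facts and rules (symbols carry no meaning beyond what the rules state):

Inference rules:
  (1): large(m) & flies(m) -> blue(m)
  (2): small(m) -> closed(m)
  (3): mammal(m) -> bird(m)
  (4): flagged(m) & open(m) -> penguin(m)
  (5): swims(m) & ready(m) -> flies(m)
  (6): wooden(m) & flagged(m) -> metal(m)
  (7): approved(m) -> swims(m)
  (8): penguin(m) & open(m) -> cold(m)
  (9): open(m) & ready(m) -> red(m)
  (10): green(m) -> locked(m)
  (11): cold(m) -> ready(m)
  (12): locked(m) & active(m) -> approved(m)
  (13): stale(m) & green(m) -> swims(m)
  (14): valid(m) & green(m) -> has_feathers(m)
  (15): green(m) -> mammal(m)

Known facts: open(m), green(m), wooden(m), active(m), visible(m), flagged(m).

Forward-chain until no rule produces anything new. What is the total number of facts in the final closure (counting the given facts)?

17

[1] (4) [flagged(m) & open(m) -> penguin(m)]; (6) [wooden(m) & flagged(m) -> metal(m)]; (10) [green(m) -> locked(m)]; (15) [green(m) -> mammal(m)]. ⇒ new: penguin(m), metal(m), locked(m), mammal(m).
[2] (3) [mammal(m) -> bird(m)]; (8) [penguin(m) & open(m) -> cold(m)]; (12) [locked(m) & active(m) -> approved(m)]. ⇒ new: bird(m), cold(m), approved(m).
[3] (7) [approved(m) -> swims(m)]; (11) [cold(m) -> ready(m)]. ⇒ new: swims(m), ready(m).
[4] (5) [swims(m) & ready(m) -> flies(m)]; (9) [open(m) & ready(m) -> red(m)]. ⇒ new: flies(m), red(m).
Closure: {active(m), approved(m), bird(m), cold(m), flagged(m), flies(m), green(m), locked(m), mammal(m), metal(m), open(m), penguin(m), ready(m), red(m), swims(m), visible(m), wooden(m)} — 17 facts.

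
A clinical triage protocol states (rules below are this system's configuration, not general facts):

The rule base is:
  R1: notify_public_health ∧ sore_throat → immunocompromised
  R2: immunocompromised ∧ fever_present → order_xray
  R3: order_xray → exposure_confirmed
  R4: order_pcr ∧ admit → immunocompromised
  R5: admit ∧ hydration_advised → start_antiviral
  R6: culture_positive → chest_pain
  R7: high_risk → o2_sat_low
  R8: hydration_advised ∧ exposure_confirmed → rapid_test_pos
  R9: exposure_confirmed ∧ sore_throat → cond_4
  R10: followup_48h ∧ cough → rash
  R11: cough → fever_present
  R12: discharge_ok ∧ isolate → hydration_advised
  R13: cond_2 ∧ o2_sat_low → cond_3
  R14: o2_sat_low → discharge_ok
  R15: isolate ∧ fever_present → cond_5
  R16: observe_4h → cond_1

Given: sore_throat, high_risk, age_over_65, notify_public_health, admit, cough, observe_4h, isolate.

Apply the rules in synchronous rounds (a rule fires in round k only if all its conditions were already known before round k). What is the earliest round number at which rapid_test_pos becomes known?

4

[1] R1 [notify_public_health ∧ sore_throat → immunocompromised]; R7 [high_risk → o2_sat_low]; R11 [cough → fever_present]; R16 [observe_4h → cond_1]. ⇒ new: immunocompromised, o2_sat_low, fever_present, cond_1.
[2] R2 [immunocompromised ∧ fever_present → order_xray]; R14 [o2_sat_low → discharge_ok]; R15 [isolate ∧ fever_present → cond_5]. ⇒ new: order_xray, discharge_ok, cond_5.
[3] R3 [order_xray → exposure_confirmed]; R12 [discharge_ok ∧ isolate → hydration_advised]. ⇒ new: exposure_confirmed, hydration_advised.
[4] R5 [admit ∧ hydration_advised → start_antiviral]; R8 [hydration_advised ∧ exposure_confirmed → rapid_test_pos]; R9 [exposure_confirmed ∧ sore_throat → cond_4]. ⇒ new: start_antiviral, rapid_test_pos, cond_4.
rapid_test_pos first appears in round 4.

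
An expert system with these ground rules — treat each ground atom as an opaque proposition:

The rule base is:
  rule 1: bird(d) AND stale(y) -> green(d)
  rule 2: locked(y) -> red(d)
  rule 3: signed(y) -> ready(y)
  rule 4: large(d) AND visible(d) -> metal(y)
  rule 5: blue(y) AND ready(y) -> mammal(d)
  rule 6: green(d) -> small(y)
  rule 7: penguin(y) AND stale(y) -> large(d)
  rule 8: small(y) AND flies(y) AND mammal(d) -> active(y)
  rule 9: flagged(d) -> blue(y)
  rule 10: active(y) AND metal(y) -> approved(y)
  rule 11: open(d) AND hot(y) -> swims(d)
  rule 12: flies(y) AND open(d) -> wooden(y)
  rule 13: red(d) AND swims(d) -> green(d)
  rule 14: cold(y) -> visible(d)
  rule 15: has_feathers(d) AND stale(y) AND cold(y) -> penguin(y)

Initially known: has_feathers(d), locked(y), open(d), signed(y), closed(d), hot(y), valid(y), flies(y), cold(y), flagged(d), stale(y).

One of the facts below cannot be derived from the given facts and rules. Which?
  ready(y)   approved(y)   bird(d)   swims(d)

Round 1: rule 2 [locked(y) -> red(d)]; rule 3 [signed(y) -> ready(y)]; rule 9 [flagged(d) -> blue(y)]; rule 11 [open(d) AND hot(y) -> swims(d)]; rule 12 [flies(y) AND open(d) -> wooden(y)]; rule 14 [cold(y) -> visible(d)]; rule 15 [has_feathers(d) AND stale(y) AND cold(y) -> penguin(y)]. New: red(d), ready(y), blue(y), swims(d), wooden(y), visible(d), penguin(y).
Round 2: rule 5 [blue(y) AND ready(y) -> mammal(d)]; rule 7 [penguin(y) AND stale(y) -> large(d)]; rule 13 [red(d) AND swims(d) -> green(d)]. New: mammal(d), large(d), green(d).
Round 3: rule 4 [large(d) AND visible(d) -> metal(y)]; rule 6 [green(d) -> small(y)]. New: metal(y), small(y).
Round 4: rule 8 [small(y) AND flies(y) AND mammal(d) -> active(y)]. New: active(y).
Round 5: rule 10 [active(y) AND metal(y) -> approved(y)]. New: approved(y).
Derived: approved(y) (round 5), swims(d) (round 1), ready(y) (round 1). bird(d) never appears in any round.

bird(d)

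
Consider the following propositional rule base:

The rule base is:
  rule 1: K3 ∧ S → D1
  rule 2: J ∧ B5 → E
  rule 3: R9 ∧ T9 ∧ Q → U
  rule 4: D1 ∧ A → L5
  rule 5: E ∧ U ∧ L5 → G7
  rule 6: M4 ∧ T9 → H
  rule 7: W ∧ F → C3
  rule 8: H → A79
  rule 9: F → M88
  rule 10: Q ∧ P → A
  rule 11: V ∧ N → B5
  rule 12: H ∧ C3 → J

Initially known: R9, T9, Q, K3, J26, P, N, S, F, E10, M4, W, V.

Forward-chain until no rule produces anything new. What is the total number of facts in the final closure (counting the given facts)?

Round 1 — rule 1, rule 3, rule 6, rule 7, rule 9, rule 10, rule 11, derive D1, U, H, C3, M88, A, B5.
Round 2 — rule 4, rule 8, rule 12, derive L5, A79, J.
Round 3 — rule 2, derive E.
Round 4 — rule 5, derive G7.
Closure: {A, A79, B5, C3, D1, E, E10, F, G7, H, J, J26, K3, L5, M4, M88, N, P, Q, R9, S, T9, U, V, W} — 25 facts.

25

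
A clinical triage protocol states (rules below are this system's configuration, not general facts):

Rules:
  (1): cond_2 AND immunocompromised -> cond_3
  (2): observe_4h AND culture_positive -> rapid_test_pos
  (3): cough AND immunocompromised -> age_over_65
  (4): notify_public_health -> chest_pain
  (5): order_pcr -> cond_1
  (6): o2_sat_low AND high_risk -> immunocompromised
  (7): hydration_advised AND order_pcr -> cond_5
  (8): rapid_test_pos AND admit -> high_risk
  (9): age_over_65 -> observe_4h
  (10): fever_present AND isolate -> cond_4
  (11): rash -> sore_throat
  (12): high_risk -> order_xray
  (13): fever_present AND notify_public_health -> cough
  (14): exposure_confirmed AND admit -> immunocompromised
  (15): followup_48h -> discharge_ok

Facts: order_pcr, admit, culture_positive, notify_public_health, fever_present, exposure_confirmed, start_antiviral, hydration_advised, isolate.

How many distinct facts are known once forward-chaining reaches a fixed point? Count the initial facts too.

20

Round 1 — (4), (5), (7), (10), (13), (14), derive chest_pain, cond_1, cond_5, cond_4, cough, immunocompromised.
Round 2 — (3), derive age_over_65.
Round 3 — (9), derive observe_4h.
Round 4 — (2), derive rapid_test_pos.
Round 5 — (8), derive high_risk.
Round 6 — (12), derive order_xray.
Closure: {admit, age_over_65, chest_pain, cond_1, cond_4, cond_5, cough, culture_positive, exposure_confirmed, fever_present, high_risk, hydration_advised, immunocompromised, isolate, notify_public_health, observe_4h, order_pcr, order_xray, rapid_test_pos, start_antiviral} — 20 facts.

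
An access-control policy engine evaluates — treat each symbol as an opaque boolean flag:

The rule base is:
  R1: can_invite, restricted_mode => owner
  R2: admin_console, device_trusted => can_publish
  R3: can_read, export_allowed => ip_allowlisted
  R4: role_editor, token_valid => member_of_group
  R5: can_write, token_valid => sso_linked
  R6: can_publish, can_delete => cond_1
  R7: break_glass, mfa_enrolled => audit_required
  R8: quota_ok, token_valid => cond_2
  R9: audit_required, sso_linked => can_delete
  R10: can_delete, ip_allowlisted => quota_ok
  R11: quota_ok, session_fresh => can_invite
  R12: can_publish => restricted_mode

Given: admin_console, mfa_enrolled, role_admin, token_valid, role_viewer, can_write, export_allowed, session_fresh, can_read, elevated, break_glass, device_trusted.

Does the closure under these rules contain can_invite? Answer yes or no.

Round 1: R2 [admin_console, device_trusted => can_publish]; R3 [can_read, export_allowed => ip_allowlisted]; R5 [can_write, token_valid => sso_linked]; R7 [break_glass, mfa_enrolled => audit_required]. New: can_publish, ip_allowlisted, sso_linked, audit_required.
Round 2: R9 [audit_required, sso_linked => can_delete]; R12 [can_publish => restricted_mode]. New: can_delete, restricted_mode.
Round 3: R6 [can_publish, can_delete => cond_1]; R10 [can_delete, ip_allowlisted => quota_ok]. New: cond_1, quota_ok.
Round 4: R8 [quota_ok, token_valid => cond_2]; R11 [quota_ok, session_fresh => can_invite]. New: cond_2, can_invite.
Round 5: R1 [can_invite, restricted_mode => owner]. New: owner.
can_invite appears in round 4, so it is derivable.

yes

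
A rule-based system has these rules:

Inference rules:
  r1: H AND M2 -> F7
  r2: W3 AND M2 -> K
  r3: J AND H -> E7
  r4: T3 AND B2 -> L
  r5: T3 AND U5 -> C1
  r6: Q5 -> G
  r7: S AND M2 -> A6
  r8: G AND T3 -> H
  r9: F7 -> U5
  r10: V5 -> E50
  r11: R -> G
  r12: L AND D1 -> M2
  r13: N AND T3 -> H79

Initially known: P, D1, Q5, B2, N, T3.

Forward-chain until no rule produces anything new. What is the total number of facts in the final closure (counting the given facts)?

14

Round 1: r4 [T3 AND B2 -> L]; r6 [Q5 -> G]; r13 [N AND T3 -> H79]. New: L, G, H79.
Round 2: r8 [G AND T3 -> H]; r12 [L AND D1 -> M2]. New: H, M2.
Round 3: r1 [H AND M2 -> F7]. New: F7.
Round 4: r9 [F7 -> U5]. New: U5.
Round 5: r5 [T3 AND U5 -> C1]. New: C1.
Closure: {B2, C1, D1, F7, G, H, H79, L, M2, N, P, Q5, T3, U5} — 14 facts.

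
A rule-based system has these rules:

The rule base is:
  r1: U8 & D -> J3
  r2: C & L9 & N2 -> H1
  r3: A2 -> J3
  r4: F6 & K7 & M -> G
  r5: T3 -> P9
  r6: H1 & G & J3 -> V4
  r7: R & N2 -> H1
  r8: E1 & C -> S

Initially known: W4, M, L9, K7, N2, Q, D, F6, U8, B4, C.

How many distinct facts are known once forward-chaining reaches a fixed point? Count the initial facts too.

15

Round 1 fires r1, r2, r4, giving J3, H1, G.
Round 2 fires r6, giving V4.
Closure: {B4, C, D, F6, G, H1, J3, K7, L9, M, N2, Q, U8, V4, W4} — 15 facts.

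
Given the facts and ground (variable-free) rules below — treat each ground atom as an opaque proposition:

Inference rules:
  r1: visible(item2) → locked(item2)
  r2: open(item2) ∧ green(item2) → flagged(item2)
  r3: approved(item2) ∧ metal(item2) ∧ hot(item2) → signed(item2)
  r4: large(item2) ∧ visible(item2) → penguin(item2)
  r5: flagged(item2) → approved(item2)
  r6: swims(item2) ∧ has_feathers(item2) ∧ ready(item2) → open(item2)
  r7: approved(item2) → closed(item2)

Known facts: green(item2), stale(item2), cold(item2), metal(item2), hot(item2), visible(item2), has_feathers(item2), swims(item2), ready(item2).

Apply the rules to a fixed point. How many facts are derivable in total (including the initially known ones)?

[1] r1 [visible(item2) → locked(item2)]; r6 [swims(item2) ∧ has_feathers(item2) ∧ ready(item2) → open(item2)]. ⇒ new: locked(item2), open(item2).
[2] r2 [open(item2) ∧ green(item2) → flagged(item2)]. ⇒ new: flagged(item2).
[3] r5 [flagged(item2) → approved(item2)]. ⇒ new: approved(item2).
[4] r3 [approved(item2) ∧ metal(item2) ∧ hot(item2) → signed(item2)]; r7 [approved(item2) → closed(item2)]. ⇒ new: signed(item2), closed(item2).
Closure: {approved(item2), closed(item2), cold(item2), flagged(item2), green(item2), has_feathers(item2), hot(item2), locked(item2), metal(item2), open(item2), ready(item2), signed(item2), stale(item2), swims(item2), visible(item2)} — 15 facts.

15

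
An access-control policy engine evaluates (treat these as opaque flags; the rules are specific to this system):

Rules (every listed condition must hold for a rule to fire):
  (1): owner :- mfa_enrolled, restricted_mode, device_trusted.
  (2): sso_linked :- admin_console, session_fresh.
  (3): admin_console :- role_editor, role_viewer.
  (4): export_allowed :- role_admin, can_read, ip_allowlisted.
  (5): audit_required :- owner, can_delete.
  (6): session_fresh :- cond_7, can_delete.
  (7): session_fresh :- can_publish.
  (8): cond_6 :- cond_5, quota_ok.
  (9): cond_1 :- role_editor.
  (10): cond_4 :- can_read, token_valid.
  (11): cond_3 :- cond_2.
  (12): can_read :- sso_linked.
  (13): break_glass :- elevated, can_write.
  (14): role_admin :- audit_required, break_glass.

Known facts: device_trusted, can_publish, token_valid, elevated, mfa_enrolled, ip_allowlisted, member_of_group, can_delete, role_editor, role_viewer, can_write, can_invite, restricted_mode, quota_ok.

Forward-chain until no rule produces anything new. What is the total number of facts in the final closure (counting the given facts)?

[1] (1) [owner :- mfa_enrolled, restricted_mode, device_trusted.]; (3) [admin_console :- role_editor, role_viewer.]; (7) [session_fresh :- can_publish.]; (9) [cond_1 :- role_editor.]; (13) [break_glass :- elevated, can_write.]. ⇒ new: owner, admin_console, session_fresh, cond_1, break_glass.
[2] (2) [sso_linked :- admin_console, session_fresh.]; (5) [audit_required :- owner, can_delete.]. ⇒ new: sso_linked, audit_required.
[3] (12) [can_read :- sso_linked.]; (14) [role_admin :- audit_required, break_glass.]. ⇒ new: can_read, role_admin.
[4] (4) [export_allowed :- role_admin, can_read, ip_allowlisted.]; (10) [cond_4 :- can_read, token_valid.]. ⇒ new: export_allowed, cond_4.
Closure: {admin_console, audit_required, break_glass, can_delete, can_invite, can_publish, can_read, can_write, cond_1, cond_4, device_trusted, elevated, export_allowed, ip_allowlisted, member_of_group, mfa_enrolled, owner, quota_ok, restricted_mode, role_admin, role_editor, role_viewer, session_fresh, sso_linked, token_valid} — 25 facts.

25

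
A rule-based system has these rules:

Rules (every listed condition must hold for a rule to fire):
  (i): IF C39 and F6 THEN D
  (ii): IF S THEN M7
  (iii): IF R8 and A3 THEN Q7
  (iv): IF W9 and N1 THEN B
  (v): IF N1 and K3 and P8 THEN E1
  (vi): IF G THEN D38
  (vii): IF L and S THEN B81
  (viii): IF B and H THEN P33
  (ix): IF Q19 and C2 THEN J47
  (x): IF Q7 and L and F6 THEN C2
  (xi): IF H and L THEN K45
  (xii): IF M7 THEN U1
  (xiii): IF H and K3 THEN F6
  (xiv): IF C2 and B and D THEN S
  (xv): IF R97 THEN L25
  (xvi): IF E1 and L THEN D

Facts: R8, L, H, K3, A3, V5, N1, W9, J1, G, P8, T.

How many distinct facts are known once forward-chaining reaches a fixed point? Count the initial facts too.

Round 1 fires (iii), (iv), (v), (vi), (xi), (xiii), giving Q7, B, E1, D38, K45, F6.
Round 2 fires (viii), (x), (xvi), giving P33, C2, D.
Round 3 fires (xiv), giving S.
Round 4 fires (ii), (vii), giving M7, B81.
Round 5 fires (xii), giving U1.
Closure: {A3, B, B81, C2, D, D38, E1, F6, G, H, J1, K3, K45, L, M7, N1, P33, P8, Q7, R8, S, T, U1, V5, W9} — 25 facts.

25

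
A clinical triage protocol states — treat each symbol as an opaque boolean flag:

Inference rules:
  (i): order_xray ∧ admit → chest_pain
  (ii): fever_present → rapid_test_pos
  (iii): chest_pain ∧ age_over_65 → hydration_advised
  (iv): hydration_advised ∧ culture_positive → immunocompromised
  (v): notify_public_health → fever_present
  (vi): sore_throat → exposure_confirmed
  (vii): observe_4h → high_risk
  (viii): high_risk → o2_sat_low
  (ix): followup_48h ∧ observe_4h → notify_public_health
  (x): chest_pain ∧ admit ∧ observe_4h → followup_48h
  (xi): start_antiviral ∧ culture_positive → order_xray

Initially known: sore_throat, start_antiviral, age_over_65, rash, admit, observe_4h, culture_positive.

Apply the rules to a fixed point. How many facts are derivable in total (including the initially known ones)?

Round 1: (vi) [sore_throat → exposure_confirmed]; (vii) [observe_4h → high_risk]; (xi) [start_antiviral ∧ culture_positive → order_xray]. New: exposure_confirmed, high_risk, order_xray.
Round 2: (i) [order_xray ∧ admit → chest_pain]; (viii) [high_risk → o2_sat_low]. New: chest_pain, o2_sat_low.
Round 3: (iii) [chest_pain ∧ age_over_65 → hydration_advised]; (x) [chest_pain ∧ admit ∧ observe_4h → followup_48h]. New: hydration_advised, followup_48h.
Round 4: (iv) [hydration_advised ∧ culture_positive → immunocompromised]; (ix) [followup_48h ∧ observe_4h → notify_public_health]. New: immunocompromised, notify_public_health.
Round 5: (v) [notify_public_health → fever_present]. New: fever_present.
Round 6: (ii) [fever_present → rapid_test_pos]. New: rapid_test_pos.
Closure: {admit, age_over_65, chest_pain, culture_positive, exposure_confirmed, fever_present, followup_48h, high_risk, hydration_advised, immunocompromised, notify_public_health, o2_sat_low, observe_4h, order_xray, rapid_test_pos, rash, sore_throat, start_antiviral} — 18 facts.

18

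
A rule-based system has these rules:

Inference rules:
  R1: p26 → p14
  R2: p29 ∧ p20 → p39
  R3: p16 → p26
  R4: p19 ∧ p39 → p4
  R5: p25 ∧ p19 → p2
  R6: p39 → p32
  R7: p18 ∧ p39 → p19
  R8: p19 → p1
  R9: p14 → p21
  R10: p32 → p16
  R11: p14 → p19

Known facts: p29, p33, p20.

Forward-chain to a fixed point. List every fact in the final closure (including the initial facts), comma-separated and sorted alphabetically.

Round 1 fires R2, giving p39.
Round 2 fires R6, giving p32.
Round 3 fires R10, giving p16.
Round 4 fires R3, giving p26.
Round 5 fires R1, giving p14.
Round 6 fires R9, R11, giving p21, p19.
Round 7 fires R4, R8, giving p4, p1.

p1, p14, p16, p19, p20, p21, p26, p29, p32, p33, p39, p4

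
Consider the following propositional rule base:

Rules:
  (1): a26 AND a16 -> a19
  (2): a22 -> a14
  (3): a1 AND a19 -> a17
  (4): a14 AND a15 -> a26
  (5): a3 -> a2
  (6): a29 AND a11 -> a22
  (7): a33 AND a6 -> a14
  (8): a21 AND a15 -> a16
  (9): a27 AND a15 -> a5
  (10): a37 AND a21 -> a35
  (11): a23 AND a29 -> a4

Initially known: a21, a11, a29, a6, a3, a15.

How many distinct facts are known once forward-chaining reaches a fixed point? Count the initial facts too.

12

Round 1 — (5), (6), (8), derive a2, a22, a16.
Round 2 — (2), derive a14.
Round 3 — (4), derive a26.
Round 4 — (1), derive a19.
Closure: {a11, a14, a15, a16, a19, a2, a21, a22, a26, a29, a3, a6} — 12 facts.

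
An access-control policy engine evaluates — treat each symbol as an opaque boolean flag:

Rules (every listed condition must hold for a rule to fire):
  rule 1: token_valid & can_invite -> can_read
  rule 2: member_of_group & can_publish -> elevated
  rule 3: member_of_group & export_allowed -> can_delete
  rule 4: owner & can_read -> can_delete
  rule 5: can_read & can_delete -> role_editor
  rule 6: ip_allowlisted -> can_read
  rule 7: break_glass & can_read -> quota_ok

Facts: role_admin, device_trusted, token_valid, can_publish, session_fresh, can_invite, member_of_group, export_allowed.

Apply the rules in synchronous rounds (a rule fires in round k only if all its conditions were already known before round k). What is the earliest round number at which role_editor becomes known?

Round 1: rule 1 [token_valid & can_invite -> can_read]; rule 2 [member_of_group & can_publish -> elevated]; rule 3 [member_of_group & export_allowed -> can_delete]. Adds can_read, elevated, can_delete.
Round 2: rule 5 [can_read & can_delete -> role_editor]. Adds role_editor.
role_editor first appears in round 2.

2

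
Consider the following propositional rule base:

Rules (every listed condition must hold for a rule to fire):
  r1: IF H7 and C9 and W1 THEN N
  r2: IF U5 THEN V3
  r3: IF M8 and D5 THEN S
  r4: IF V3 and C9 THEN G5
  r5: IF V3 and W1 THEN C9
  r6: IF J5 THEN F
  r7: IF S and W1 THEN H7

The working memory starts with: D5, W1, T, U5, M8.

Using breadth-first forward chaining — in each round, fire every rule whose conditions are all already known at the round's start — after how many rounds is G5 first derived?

Round 1: r2 [IF U5 THEN V3]; r3 [IF M8 and D5 THEN S]. New: V3, S.
Round 2: r5 [IF V3 and W1 THEN C9]; r7 [IF S and W1 THEN H7]. New: C9, H7.
Round 3: r1 [IF H7 and C9 and W1 THEN N]; r4 [IF V3 and C9 THEN G5]. New: N, G5.
G5 first appears in round 3.

3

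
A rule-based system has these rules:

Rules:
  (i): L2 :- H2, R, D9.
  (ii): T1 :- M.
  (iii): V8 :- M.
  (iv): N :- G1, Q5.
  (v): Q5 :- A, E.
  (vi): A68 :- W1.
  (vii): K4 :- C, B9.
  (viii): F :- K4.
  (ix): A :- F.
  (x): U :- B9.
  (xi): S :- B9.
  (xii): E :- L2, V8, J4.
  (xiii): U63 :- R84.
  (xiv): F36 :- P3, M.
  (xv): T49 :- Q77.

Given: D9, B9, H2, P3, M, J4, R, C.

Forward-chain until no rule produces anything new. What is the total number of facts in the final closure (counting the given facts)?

Round 1 fires (i), (ii), (iii), (vii), (x), (xi), (xiv), giving L2, T1, V8, K4, U, S, F36.
Round 2 fires (viii), (xii), giving F, E.
Round 3 fires (ix), giving A.
Round 4 fires (v), giving Q5.
Closure: {A, B9, C, D9, E, F, F36, H2, J4, K4, L2, M, P3, Q5, R, S, T1, U, V8} — 19 facts.

19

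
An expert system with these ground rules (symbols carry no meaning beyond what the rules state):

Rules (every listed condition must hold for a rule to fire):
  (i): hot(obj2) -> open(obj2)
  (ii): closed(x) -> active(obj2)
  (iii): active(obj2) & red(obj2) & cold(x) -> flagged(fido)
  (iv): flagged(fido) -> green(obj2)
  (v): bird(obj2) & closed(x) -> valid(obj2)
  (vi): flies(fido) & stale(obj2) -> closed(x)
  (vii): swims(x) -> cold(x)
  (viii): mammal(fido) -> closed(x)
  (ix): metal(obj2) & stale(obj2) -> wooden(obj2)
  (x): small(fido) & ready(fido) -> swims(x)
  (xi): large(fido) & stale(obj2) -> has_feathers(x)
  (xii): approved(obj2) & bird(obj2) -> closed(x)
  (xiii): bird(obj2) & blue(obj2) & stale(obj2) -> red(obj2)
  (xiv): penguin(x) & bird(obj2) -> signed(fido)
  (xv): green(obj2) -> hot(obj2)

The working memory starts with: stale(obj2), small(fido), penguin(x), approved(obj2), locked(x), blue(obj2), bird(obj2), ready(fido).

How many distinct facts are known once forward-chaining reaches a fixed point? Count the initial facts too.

Round 1 fires (x), (xii), (xiii), (xiv), giving swims(x), closed(x), red(obj2), signed(fido).
Round 2 fires (ii), (v), (vii), giving active(obj2), valid(obj2), cold(x).
Round 3 fires (iii), giving flagged(fido).
Round 4 fires (iv), giving green(obj2).
Round 5 fires (xv), giving hot(obj2).
Round 6 fires (i), giving open(obj2).
Closure: {active(obj2), approved(obj2), bird(obj2), blue(obj2), closed(x), cold(x), flagged(fido), green(obj2), hot(obj2), locked(x), open(obj2), penguin(x), ready(fido), red(obj2), signed(fido), small(fido), stale(obj2), swims(x), valid(obj2)} — 19 facts.

19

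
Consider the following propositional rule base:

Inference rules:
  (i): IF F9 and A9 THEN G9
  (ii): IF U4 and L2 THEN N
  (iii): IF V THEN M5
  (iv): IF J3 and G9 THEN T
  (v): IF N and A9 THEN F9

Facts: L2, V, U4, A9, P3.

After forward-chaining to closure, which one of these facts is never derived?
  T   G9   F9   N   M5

Round 1: (ii) [IF U4 and L2 THEN N]; (iii) [IF V THEN M5]. New: N, M5.
Round 2: (v) [IF N and A9 THEN F9]. New: F9.
Round 3: (i) [IF F9 and A9 THEN G9]. New: G9.
Derived: M5 (round 1), N (round 1), G9 (round 3), F9 (round 2). T never appears in any round.

T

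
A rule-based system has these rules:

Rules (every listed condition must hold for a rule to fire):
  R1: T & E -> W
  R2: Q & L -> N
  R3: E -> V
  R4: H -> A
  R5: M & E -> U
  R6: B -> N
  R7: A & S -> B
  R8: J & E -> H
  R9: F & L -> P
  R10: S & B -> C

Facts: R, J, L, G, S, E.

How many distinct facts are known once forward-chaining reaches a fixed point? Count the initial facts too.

Round 1 fires R3, R8, giving V, H.
Round 2 fires R4, giving A.
Round 3 fires R7, giving B.
Round 4 fires R6, R10, giving N, C.
Closure: {A, B, C, E, G, H, J, L, N, R, S, V} — 12 facts.

12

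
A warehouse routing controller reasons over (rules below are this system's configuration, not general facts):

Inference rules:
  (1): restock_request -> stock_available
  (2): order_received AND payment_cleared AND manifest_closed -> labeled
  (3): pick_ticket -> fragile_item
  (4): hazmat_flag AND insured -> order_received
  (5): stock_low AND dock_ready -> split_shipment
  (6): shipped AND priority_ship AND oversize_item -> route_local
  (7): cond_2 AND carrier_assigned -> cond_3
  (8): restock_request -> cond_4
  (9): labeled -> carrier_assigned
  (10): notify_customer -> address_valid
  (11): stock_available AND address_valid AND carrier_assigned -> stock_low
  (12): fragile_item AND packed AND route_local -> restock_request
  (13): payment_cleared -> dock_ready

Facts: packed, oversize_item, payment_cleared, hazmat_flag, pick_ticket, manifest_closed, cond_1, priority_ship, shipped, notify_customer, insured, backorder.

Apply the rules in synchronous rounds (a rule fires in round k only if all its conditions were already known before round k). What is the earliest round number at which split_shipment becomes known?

5

[1] (3) [pick_ticket -> fragile_item]; (4) [hazmat_flag AND insured -> order_received]; (6) [shipped AND priority_ship AND oversize_item -> route_local]; (10) [notify_customer -> address_valid]; (13) [payment_cleared -> dock_ready]. ⇒ new: fragile_item, order_received, route_local, address_valid, dock_ready.
[2] (2) [order_received AND payment_cleared AND manifest_closed -> labeled]; (12) [fragile_item AND packed AND route_local -> restock_request]. ⇒ new: labeled, restock_request.
[3] (1) [restock_request -> stock_available]; (8) [restock_request -> cond_4]; (9) [labeled -> carrier_assigned]. ⇒ new: stock_available, cond_4, carrier_assigned.
[4] (11) [stock_available AND address_valid AND carrier_assigned -> stock_low]. ⇒ new: stock_low.
[5] (5) [stock_low AND dock_ready -> split_shipment]. ⇒ new: split_shipment.
split_shipment first appears in round 5.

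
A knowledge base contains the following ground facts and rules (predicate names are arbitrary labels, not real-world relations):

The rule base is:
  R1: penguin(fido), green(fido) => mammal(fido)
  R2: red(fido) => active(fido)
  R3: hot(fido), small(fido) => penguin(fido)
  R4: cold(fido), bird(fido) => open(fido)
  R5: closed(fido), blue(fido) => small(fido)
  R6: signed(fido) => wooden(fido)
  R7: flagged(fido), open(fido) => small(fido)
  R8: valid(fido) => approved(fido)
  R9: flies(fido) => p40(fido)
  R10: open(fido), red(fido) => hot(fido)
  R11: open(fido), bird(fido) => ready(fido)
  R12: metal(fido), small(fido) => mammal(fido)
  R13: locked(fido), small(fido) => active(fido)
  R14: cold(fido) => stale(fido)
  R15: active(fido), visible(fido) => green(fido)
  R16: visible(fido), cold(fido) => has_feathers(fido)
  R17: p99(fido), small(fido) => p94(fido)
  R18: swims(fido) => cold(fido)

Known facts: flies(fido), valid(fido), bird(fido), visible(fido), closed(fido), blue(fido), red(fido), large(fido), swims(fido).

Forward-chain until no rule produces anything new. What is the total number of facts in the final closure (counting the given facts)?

Round 1: R2 [red(fido) => active(fido)]; R5 [closed(fido), blue(fido) => small(fido)]; R8 [valid(fido) => approved(fido)]; R9 [flies(fido) => p40(fido)]; R18 [swims(fido) => cold(fido)]. New: active(fido), small(fido), approved(fido), p40(fido), cold(fido).
Round 2: R4 [cold(fido), bird(fido) => open(fido)]; R14 [cold(fido) => stale(fido)]; R15 [active(fido), visible(fido) => green(fido)]; R16 [visible(fido), cold(fido) => has_feathers(fido)]. New: open(fido), stale(fido), green(fido), has_feathers(fido).
Round 3: R10 [open(fido), red(fido) => hot(fido)]; R11 [open(fido), bird(fido) => ready(fido)]. New: hot(fido), ready(fido).
Round 4: R3 [hot(fido), small(fido) => penguin(fido)]. New: penguin(fido).
Round 5: R1 [penguin(fido), green(fido) => mammal(fido)]. New: mammal(fido).
Closure: {active(fido), approved(fido), bird(fido), blue(fido), closed(fido), cold(fido), flies(fido), green(fido), has_feathers(fido), hot(fido), large(fido), mammal(fido), open(fido), p40(fido), penguin(fido), ready(fido), red(fido), small(fido), stale(fido), swims(fido), valid(fido), visible(fido)} — 22 facts.

22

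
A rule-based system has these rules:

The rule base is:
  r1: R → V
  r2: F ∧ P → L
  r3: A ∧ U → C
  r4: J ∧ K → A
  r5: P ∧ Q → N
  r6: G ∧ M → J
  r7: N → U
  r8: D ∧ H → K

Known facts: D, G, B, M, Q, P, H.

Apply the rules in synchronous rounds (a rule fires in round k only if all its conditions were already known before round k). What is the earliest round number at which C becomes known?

Round 1: r5 [P ∧ Q → N]; r6 [G ∧ M → J]; r8 [D ∧ H → K]. Adds N, J, K.
Round 2: r4 [J ∧ K → A]; r7 [N → U]. Adds A, U.
Round 3: r3 [A ∧ U → C]. Adds C.
C first appears in round 3.

3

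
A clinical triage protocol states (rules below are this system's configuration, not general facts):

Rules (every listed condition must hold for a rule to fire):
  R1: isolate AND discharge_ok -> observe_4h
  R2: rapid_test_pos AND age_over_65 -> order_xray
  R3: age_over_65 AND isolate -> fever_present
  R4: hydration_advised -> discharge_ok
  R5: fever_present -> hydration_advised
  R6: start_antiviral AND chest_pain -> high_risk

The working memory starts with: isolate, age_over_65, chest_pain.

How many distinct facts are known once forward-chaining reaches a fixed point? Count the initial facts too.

7

[1] R3 [age_over_65 AND isolate -> fever_present]. ⇒ new: fever_present.
[2] R5 [fever_present -> hydration_advised]. ⇒ new: hydration_advised.
[3] R4 [hydration_advised -> discharge_ok]. ⇒ new: discharge_ok.
[4] R1 [isolate AND discharge_ok -> observe_4h]. ⇒ new: observe_4h.
Closure: {age_over_65, chest_pain, discharge_ok, fever_present, hydration_advised, isolate, observe_4h} — 7 facts.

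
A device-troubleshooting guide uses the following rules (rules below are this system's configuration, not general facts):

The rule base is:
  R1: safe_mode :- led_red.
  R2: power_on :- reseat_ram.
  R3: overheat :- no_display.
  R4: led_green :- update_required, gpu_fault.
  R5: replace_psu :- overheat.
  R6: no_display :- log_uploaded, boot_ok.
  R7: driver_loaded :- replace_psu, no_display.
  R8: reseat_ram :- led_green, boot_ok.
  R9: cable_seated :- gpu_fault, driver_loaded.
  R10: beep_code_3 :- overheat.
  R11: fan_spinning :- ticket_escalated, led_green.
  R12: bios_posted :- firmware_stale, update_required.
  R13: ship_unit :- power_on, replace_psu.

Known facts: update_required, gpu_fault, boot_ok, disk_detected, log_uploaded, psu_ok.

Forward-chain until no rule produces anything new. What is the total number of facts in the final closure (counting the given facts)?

Round 1: R4 [led_green :- update_required, gpu_fault.]; R6 [no_display :- log_uploaded, boot_ok.]. New: led_green, no_display.
Round 2: R3 [overheat :- no_display.]; R8 [reseat_ram :- led_green, boot_ok.]. New: overheat, reseat_ram.
Round 3: R2 [power_on :- reseat_ram.]; R5 [replace_psu :- overheat.]; R10 [beep_code_3 :- overheat.]. New: power_on, replace_psu, beep_code_3.
Round 4: R7 [driver_loaded :- replace_psu, no_display.]; R13 [ship_unit :- power_on, replace_psu.]. New: driver_loaded, ship_unit.
Round 5: R9 [cable_seated :- gpu_fault, driver_loaded.]. New: cable_seated.
Closure: {beep_code_3, boot_ok, cable_seated, disk_detected, driver_loaded, gpu_fault, led_green, log_uploaded, no_display, overheat, power_on, psu_ok, replace_psu, reseat_ram, ship_unit, update_required} — 16 facts.

16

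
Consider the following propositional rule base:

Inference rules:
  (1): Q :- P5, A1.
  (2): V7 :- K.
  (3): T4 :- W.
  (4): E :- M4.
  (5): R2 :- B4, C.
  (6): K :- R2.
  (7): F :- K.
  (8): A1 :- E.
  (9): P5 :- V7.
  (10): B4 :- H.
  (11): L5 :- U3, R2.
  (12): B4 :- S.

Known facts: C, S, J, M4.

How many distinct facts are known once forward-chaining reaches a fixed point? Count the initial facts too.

Round 1: (4) [E :- M4.]; (12) [B4 :- S.]. New: E, B4.
Round 2: (5) [R2 :- B4, C.]; (8) [A1 :- E.]. New: R2, A1.
Round 3: (6) [K :- R2.]. New: K.
Round 4: (2) [V7 :- K.]; (7) [F :- K.]. New: V7, F.
Round 5: (9) [P5 :- V7.]. New: P5.
Round 6: (1) [Q :- P5, A1.]. New: Q.
Closure: {A1, B4, C, E, F, J, K, M4, P5, Q, R2, S, V7} — 13 facts.

13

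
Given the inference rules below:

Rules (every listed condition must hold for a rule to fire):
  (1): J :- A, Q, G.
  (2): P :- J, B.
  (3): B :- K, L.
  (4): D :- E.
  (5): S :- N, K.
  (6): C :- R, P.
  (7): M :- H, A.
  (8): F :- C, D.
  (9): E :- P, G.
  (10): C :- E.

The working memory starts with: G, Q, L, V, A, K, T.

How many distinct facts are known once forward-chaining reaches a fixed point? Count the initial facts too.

Round 1 fires (1), (3), giving J, B.
Round 2 fires (2), giving P.
Round 3 fires (9), giving E.
Round 4 fires (4), (10), giving D, C.
Round 5 fires (8), giving F.
Closure: {A, B, C, D, E, F, G, J, K, L, P, Q, T, V} — 14 facts.

14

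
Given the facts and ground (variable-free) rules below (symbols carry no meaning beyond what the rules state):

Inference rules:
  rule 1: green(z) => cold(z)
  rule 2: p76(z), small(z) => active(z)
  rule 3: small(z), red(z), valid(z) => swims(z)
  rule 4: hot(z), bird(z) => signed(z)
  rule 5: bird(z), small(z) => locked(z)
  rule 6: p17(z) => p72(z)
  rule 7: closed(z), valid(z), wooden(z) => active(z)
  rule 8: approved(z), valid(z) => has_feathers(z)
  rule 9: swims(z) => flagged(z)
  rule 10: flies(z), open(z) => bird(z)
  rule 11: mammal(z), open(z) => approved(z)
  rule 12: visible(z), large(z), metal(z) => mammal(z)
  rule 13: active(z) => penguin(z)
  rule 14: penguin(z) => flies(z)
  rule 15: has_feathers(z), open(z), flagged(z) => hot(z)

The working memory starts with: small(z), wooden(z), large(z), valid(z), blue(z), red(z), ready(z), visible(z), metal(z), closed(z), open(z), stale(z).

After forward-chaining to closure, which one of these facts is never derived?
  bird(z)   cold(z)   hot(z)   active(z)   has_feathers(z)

Round 1: rule 3 [small(z), red(z), valid(z) => swims(z)]; rule 7 [closed(z), valid(z), wooden(z) => active(z)]; rule 12 [visible(z), large(z), metal(z) => mammal(z)]. New: swims(z), active(z), mammal(z).
Round 2: rule 9 [swims(z) => flagged(z)]; rule 11 [mammal(z), open(z) => approved(z)]; rule 13 [active(z) => penguin(z)]. New: flagged(z), approved(z), penguin(z).
Round 3: rule 8 [approved(z), valid(z) => has_feathers(z)]; rule 14 [penguin(z) => flies(z)]. New: has_feathers(z), flies(z).
Round 4: rule 10 [flies(z), open(z) => bird(z)]; rule 15 [has_feathers(z), open(z), flagged(z) => hot(z)]. New: bird(z), hot(z).
Round 5: rule 4 [hot(z), bird(z) => signed(z)]; rule 5 [bird(z), small(z) => locked(z)]. New: signed(z), locked(z).
Derived: has_feathers(z) (round 3), hot(z) (round 4), bird(z) (round 4), active(z) (round 1). cold(z) never appears in any round.

cold(z)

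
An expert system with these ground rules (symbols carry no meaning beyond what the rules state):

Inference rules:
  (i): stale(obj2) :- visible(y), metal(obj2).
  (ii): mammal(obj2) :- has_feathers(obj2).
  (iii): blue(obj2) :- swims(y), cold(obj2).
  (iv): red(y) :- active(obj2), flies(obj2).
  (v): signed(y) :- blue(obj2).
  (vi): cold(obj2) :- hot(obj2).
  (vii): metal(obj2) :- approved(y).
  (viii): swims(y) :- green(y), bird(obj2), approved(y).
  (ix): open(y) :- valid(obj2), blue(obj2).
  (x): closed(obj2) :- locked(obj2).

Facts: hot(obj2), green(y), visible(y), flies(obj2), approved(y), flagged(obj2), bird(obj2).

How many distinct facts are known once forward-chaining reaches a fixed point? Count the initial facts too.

13

[1] (vi) [cold(obj2) :- hot(obj2).]; (vii) [metal(obj2) :- approved(y).]; (viii) [swims(y) :- green(y), bird(obj2), approved(y).]. ⇒ new: cold(obj2), metal(obj2), swims(y).
[2] (i) [stale(obj2) :- visible(y), metal(obj2).]; (iii) [blue(obj2) :- swims(y), cold(obj2).]. ⇒ new: stale(obj2), blue(obj2).
[3] (v) [signed(y) :- blue(obj2).]. ⇒ new: signed(y).
Closure: {approved(y), bird(obj2), blue(obj2), cold(obj2), flagged(obj2), flies(obj2), green(y), hot(obj2), metal(obj2), signed(y), stale(obj2), swims(y), visible(y)} — 13 facts.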